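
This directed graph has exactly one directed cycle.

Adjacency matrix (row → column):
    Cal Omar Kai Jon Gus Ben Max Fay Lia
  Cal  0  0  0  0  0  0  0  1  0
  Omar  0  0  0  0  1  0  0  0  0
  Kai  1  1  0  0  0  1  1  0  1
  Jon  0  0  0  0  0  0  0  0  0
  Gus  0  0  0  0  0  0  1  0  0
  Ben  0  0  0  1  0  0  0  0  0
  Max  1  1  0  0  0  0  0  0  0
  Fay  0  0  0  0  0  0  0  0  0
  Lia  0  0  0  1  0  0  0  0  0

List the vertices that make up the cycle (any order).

Gus, Max, Omar

DFS with gray/black marking from Max:
Max gray
  Omar gray
    Gus gray
      Gus→Max: Max is gray → back edge
Back edge closes the cycle Max → Omar → Gus → Max; its vertices are {Gus, Max, Omar}.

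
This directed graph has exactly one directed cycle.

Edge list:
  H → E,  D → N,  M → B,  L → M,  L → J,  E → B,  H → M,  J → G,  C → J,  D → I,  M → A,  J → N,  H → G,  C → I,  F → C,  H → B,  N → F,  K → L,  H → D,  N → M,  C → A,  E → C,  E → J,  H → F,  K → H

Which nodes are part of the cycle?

C, F, J, N

DFS with gray/black marking from N:
N gray
  M gray
    A gray
    A black
    B gray
    B black
  M black
  F gray
    C gray
      C→A: A black — skip
      J gray
        G gray
        G black
        J→N: N is gray → back edge
Back edge closes the cycle N → F → C → J → N; its vertices are {C, F, J, N}.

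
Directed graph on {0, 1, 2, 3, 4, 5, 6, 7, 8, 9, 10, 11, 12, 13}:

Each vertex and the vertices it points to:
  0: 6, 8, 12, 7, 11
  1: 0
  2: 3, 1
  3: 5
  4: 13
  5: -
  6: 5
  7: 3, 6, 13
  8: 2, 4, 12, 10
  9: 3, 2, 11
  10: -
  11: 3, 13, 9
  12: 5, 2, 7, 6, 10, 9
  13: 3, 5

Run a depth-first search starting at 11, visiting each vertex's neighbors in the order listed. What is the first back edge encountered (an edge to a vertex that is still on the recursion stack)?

DFS from 11 (visiting each vertex's neighbors in the order listed); mark gray on enter, black on exit:
11 gray
  3 gray
    5 gray
    5 black
  3 black
  13 gray
    13→3: 3 black — skip
    13→5: 5 black — skip
  13 black
  9 gray
    9→3: 3 black — skip
    2 gray
      2→3: 3 black — skip
      1 gray
        0 gray
          6 gray
            6→5: 5 black — skip
          6 black
          8 gray
            8→2: 2 is gray → back edge
First back edge: 8 → 2.

8->2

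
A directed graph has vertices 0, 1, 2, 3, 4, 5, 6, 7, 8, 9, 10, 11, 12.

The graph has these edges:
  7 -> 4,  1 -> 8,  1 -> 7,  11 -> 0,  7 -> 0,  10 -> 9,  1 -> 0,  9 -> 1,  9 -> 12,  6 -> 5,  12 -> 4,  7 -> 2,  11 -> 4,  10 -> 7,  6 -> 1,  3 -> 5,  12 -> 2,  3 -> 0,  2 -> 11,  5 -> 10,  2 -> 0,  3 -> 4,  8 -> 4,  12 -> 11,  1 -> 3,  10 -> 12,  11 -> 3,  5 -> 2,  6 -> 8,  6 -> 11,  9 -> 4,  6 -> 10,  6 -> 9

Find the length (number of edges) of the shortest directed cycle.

For each vertex v, BFS finds the shortest path from v back to v.
The shortest such closed walk is 5 → 2 → 11 → 3 → 5, length 4.

4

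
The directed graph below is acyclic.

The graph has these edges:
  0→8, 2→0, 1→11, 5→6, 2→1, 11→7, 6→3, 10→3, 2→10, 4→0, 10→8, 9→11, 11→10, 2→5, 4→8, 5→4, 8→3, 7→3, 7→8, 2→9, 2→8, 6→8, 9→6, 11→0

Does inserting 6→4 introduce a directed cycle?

Adding 6→4 creates a cycle iff 4 can already reach 6.
Explore from 4: no path reaches 6. The graph stays acyclic.

No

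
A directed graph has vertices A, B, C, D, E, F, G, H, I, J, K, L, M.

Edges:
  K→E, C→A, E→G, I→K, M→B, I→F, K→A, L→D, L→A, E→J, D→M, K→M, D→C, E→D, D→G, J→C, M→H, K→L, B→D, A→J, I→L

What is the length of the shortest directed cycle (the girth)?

For each vertex v, BFS finds the shortest path from v back to v.
The shortest such closed walk is A → J → C → A, length 3.

3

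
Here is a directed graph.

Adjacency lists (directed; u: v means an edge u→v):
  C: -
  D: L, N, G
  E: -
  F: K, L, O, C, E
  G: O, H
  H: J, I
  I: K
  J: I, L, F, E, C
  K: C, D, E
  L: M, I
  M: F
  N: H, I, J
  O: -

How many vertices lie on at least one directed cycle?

A vertex is on a directed cycle iff it belongs to a strongly connected component of size ≥ 2 (or has a self-loop).
The vertices on cycles are {D, F, G, H, I, J, K, L, M, N} — 10 in total.

10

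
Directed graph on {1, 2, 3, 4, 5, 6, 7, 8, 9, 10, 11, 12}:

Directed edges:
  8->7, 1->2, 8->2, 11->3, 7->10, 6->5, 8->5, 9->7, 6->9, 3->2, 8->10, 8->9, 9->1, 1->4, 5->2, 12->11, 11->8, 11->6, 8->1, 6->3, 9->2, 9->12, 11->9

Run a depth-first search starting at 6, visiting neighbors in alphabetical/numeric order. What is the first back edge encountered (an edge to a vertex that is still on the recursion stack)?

11→6

DFS from 6 (visiting neighbors in alphabetical/numeric order); mark gray on enter, black on exit:
6 gray
  3 gray
    2 gray
    2 black
  3 black
  5 gray
    5→2: 2 black — skip
  5 black
  9 gray
    1 gray
      1→2: 2 black — skip
      4 gray
      4 black
    1 black
    9→2: 2 black — skip
    7 gray
      10 gray
      10 black
    7 black
    12 gray
      11 gray
        11→3: 3 black — skip
        11→6: 6 is gray → back edge
First back edge: 11 → 6.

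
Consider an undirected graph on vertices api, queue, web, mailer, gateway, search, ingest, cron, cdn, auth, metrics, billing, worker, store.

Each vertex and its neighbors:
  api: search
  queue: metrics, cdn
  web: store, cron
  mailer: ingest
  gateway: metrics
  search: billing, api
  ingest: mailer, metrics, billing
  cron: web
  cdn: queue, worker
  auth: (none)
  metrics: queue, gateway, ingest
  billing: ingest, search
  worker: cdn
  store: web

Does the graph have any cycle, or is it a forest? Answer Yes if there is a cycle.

DFS, tracking each vertex's parent; an edge to a visited non-parent vertex closes a cycle.
Start from search:
visit search (parent –)
  visit billing (parent search)
    visit ingest (parent billing)
      visit mailer (parent ingest)
        mailer–ingest: parent, skip
      visit metrics (parent ingest)
        visit queue (parent metrics)
          queue–metrics: parent, skip
          visit cdn (parent queue)
            cdn–queue: parent, skip
            visit worker (parent cdn)
              worker–cdn: parent, skip
        visit gateway (parent metrics)
          gateway–metrics: parent, skip
        metrics–ingest: parent, skip
      ingest–billing: parent, skip
    billing–search: parent, skip
  visit api (parent search)
    api–search: parent, skip
visit web (parent –)
  visit store (parent web)
    store–web: parent, skip
  visit cron (parent web)
    cron–web: parent, skip
visit auth (parent –)
No non-parent visited neighbor found — the graph is a forest.

No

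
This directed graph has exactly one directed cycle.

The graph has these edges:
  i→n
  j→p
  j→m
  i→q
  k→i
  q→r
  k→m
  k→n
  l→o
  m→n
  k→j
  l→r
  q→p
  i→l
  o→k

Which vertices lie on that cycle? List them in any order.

i, k, l, o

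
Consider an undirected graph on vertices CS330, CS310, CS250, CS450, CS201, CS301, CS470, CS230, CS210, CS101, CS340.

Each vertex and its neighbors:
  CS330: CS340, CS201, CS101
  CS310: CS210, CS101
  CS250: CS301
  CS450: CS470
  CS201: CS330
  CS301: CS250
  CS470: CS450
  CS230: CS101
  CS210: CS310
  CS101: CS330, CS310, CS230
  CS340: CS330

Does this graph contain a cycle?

DFS, tracking each vertex's parent; an edge to a visited non-parent vertex closes a cycle.
Start from CS230:
visit CS230 (parent –)
  visit CS101 (parent CS230)
    visit CS330 (parent CS101)
      visit CS340 (parent CS330)
        CS340–CS330: parent, skip
      visit CS201 (parent CS330)
        CS201–CS330: parent, skip
      CS330–CS101: parent, skip
    visit CS310 (parent CS101)
      visit CS210 (parent CS310)
        CS210–CS310: parent, skip
      CS310–CS101: parent, skip
    CS101–CS230: parent, skip
visit CS250 (parent –)
  visit CS301 (parent CS250)
    CS301–CS250: parent, skip
visit CS450 (parent –)
  visit CS470 (parent CS450)
    CS470–CS450: parent, skip
No non-parent visited neighbor found — the graph is a forest.

No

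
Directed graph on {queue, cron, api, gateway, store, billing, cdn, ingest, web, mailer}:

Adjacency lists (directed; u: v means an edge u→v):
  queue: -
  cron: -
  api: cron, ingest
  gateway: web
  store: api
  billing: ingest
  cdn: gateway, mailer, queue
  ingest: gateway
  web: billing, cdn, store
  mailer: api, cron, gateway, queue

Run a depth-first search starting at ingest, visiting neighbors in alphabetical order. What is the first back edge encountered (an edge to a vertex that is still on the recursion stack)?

DFS from ingest (visiting neighbors in alphabetical order); mark gray on enter, black on exit:
ingest gray
  gateway gray
    web gray
      billing gray
        billing→ingest: ingest is gray → back edge
First back edge: billing → ingest.

billing->ingest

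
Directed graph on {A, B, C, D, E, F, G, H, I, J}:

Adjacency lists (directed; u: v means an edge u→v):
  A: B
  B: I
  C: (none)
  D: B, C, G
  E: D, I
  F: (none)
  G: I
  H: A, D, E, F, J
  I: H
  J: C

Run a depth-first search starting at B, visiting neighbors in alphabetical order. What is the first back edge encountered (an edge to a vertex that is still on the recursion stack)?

A->B

DFS from B (visiting neighbors in alphabetical order); mark gray on enter, black on exit:
B gray
  I gray
    H gray
      A gray
        A→B: B is gray → back edge
First back edge: A → B.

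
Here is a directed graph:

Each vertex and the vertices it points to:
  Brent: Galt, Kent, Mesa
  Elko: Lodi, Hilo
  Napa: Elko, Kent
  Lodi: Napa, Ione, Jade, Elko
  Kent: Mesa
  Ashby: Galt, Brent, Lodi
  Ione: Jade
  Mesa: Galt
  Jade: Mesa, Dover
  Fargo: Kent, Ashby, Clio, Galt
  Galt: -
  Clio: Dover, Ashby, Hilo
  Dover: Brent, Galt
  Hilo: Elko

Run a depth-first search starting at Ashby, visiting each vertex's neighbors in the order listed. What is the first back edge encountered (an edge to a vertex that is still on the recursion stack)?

Elko→Lodi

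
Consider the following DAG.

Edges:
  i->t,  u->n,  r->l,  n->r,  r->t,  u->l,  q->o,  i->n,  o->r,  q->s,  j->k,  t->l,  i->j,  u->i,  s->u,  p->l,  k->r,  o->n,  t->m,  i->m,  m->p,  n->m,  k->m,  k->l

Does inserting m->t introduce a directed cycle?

Adding m→t creates a cycle iff t can already reach m.
Path from t: t → m.
So t → … → m → t is a cycle.

Yes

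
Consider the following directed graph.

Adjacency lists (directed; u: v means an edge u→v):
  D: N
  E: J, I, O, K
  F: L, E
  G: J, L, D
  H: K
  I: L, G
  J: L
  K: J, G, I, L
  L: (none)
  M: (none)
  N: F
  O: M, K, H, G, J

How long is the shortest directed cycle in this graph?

6

For each vertex v, BFS finds the shortest path from v back to v.
The shortest such closed walk is N → F → E → O → G → D → N, length 6.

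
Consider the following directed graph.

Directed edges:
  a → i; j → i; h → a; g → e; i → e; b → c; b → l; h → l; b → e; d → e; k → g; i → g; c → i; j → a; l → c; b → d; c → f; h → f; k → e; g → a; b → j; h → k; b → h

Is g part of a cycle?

Yes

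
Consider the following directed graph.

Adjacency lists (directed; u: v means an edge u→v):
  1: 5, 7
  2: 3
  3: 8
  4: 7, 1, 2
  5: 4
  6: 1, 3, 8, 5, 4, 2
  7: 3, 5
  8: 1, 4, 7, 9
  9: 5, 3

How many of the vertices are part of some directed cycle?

8

A vertex is on a directed cycle iff it belongs to a strongly connected component of size ≥ 2 (or has a self-loop).
The vertices on cycles are {1, 2, 3, 4, 5, 7, 8, 9} — 8 in total.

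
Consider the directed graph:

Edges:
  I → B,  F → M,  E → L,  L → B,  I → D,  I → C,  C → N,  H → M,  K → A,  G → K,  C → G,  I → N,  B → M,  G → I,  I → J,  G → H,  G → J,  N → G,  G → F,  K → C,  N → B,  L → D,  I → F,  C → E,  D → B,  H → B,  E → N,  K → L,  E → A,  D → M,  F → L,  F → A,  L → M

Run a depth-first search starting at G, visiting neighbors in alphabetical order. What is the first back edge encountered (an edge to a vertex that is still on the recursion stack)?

DFS from G (visiting neighbors in alphabetical order); mark gray on enter, black on exit:
G gray
  F gray
    A gray
    A black
    L gray
      B gray
        M gray
        M black
      B black
      D gray
        D→B: B black — skip
        D→M: M black — skip
      D black
      L→M: M black — skip
    L black
    F→M: M black — skip
  F black
  H gray
    H→B: B black — skip
    H→M: M black — skip
  H black
  I gray
    I→B: B black — skip
    C gray
      E gray
        E→A: A black — skip
        E→L: L black — skip
        N gray
          N→B: B black — skip
          N→G: G is gray → back edge
First back edge: N → G.

N→G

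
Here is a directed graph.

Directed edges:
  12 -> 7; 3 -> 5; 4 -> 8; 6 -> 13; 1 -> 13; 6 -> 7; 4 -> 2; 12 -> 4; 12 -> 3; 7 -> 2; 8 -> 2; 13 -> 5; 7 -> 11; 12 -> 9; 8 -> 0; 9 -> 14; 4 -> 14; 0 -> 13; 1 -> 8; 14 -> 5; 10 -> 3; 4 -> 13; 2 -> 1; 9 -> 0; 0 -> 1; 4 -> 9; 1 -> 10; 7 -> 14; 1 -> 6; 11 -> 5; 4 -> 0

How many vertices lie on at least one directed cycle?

6

A vertex is on a directed cycle iff it belongs to a strongly connected component of size ≥ 2 (or has a self-loop).
The vertices on cycles are {0, 1, 2, 6, 7, 8} — 6 in total.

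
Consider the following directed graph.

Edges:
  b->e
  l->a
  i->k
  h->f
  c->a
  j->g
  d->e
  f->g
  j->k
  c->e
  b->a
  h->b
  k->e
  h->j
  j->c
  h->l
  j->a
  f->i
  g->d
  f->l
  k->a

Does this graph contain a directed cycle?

No

DFS with white/gray/black marking, starting from h:
h gray
  f gray
    g gray
      d gray
        e gray
        e black
      d black
    g black
    i gray
      k gray
        a gray
        a black
        k→e: e black — skip
      k black
    i black
    l gray
      l→a: a black — skip
    l black
  f black
  j gray
    c gray
      c→e: e black — skip
      c→a: a black — skip
    c black
    j→k: k black — skip
    j→a: a black — skip
    j→g: g black — skip
  j black
  b gray
    b→e: e black — skip
    b→a: a black — skip
  b black
  h→l: l black — skip
h black
Every edge goes to a white or black vertex — no back edge, so the graph is acyclic.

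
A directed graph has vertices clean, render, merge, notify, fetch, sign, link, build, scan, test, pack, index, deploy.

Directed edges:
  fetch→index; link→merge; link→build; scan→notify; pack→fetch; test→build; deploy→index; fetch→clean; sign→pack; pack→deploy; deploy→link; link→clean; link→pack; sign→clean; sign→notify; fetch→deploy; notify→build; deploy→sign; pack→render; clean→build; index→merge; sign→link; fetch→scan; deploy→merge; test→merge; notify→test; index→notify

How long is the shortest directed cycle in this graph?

For each vertex v, BFS finds the shortest path from v back to v.
The shortest such closed walk is pack → deploy → link → pack, length 3.

3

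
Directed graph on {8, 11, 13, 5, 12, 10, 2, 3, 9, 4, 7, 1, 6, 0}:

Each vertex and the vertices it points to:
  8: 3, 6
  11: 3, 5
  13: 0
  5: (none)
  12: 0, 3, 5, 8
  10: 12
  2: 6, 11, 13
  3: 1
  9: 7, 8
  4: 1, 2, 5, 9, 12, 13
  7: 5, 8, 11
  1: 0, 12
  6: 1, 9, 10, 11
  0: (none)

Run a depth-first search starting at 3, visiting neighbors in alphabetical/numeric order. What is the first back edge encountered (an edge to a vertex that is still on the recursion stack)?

12→3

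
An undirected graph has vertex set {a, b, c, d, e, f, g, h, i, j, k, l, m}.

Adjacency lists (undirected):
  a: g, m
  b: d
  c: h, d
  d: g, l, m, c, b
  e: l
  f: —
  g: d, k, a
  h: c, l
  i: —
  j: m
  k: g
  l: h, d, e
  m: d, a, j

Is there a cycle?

Yes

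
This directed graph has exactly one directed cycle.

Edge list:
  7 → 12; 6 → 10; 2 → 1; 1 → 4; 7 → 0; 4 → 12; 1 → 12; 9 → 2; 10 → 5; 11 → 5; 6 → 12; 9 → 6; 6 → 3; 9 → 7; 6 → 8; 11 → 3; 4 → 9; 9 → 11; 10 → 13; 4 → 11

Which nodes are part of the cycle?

1, 2, 4, 9

DFS with gray/black marking from 4:
4 gray
  9 gray
    6 gray
      12 gray
      12 black
      3 gray
      3 black
      10 gray
        13 gray
        13 black
        5 gray
        5 black
      10 black
      8 gray
      8 black
    6 black
    7 gray
      7→12: 12 black — skip
      0 gray
      0 black
    7 black
    2 gray
      1 gray
        1→12: 12 black — skip
        1→4: 4 is gray → back edge
Back edge closes the cycle 4 → 9 → 2 → 1 → 4; its vertices are {1, 2, 4, 9}.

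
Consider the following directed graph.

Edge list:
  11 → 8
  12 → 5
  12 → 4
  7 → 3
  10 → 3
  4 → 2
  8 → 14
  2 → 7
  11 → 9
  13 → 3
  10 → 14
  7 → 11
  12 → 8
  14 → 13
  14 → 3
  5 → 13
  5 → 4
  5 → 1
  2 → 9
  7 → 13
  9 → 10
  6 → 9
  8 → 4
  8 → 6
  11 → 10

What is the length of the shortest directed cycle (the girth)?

5

For each vertex v, BFS finds the shortest path from v back to v.
The shortest such closed walk is 8 → 4 → 2 → 7 → 11 → 8, length 5.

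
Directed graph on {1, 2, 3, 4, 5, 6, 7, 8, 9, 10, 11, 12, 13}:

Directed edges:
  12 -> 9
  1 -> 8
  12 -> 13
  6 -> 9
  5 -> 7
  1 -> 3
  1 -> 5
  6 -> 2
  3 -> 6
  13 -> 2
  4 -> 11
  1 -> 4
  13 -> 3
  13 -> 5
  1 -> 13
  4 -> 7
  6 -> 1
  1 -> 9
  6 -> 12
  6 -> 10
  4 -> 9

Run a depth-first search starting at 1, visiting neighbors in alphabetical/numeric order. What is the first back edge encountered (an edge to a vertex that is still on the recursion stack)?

6→1

DFS from 1 (visiting neighbors in alphabetical/numeric order); mark gray on enter, black on exit:
1 gray
  3 gray
    6 gray
      6→1: 1 is gray → back edge
First back edge: 6 → 1.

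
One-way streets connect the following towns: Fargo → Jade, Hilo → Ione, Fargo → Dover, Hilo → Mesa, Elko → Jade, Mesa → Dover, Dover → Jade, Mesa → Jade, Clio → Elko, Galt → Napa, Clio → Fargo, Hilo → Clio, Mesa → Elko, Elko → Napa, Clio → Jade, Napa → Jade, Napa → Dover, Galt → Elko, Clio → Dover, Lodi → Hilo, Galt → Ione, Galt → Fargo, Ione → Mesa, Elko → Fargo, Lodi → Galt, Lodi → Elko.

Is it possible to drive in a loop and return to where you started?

No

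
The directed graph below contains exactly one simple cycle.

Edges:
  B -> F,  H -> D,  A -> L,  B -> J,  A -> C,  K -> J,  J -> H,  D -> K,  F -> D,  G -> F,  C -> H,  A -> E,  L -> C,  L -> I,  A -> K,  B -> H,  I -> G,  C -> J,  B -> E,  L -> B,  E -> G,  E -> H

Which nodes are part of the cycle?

D, H, J, K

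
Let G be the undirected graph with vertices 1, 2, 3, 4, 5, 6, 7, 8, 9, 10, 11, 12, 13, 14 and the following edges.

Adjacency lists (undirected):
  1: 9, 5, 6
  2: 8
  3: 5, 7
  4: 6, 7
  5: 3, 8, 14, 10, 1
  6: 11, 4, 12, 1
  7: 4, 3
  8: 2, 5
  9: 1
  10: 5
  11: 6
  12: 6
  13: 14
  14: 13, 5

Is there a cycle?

DFS, tracking each vertex's parent; an edge to a visited non-parent vertex closes a cycle.
Start from 3:
visit 3 (parent –)
  visit 5 (parent 3)
    5–3: parent, skip
    visit 8 (parent 5)
      visit 2 (parent 8)
        2–8: parent, skip
      8–5: parent, skip
    visit 14 (parent 5)
      visit 13 (parent 14)
        13–14: parent, skip
      14–5: parent, skip
    visit 10 (parent 5)
      10–5: parent, skip
    visit 1 (parent 5)
      visit 9 (parent 1)
        9–1: parent, skip
      1–5: parent, skip
      visit 6 (parent 1)
        visit 11 (parent 6)
          11–6: parent, skip
        visit 4 (parent 6)
          4–6: parent, skip
          visit 7 (parent 4)
            7–4: parent, skip
            7–3: 3 visited and ≠ parent → cycle
Cycle: 3 – 5 – 1 – 6 – 4 – 7 – 3.

Yes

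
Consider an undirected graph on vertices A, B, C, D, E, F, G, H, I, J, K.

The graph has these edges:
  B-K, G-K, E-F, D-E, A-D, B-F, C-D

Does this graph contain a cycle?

No

DFS, tracking each vertex's parent; an edge to a visited non-parent vertex closes a cycle.
Start from J:
visit J (parent –)
visit A (parent –)
  visit D (parent A)
    D–A: parent, skip
    visit C (parent D)
      C–D: parent, skip
    visit E (parent D)
      E–D: parent, skip
      visit F (parent E)
        F–E: parent, skip
        visit B (parent F)
          B–F: parent, skip
          visit K (parent B)
            K–B: parent, skip
            visit G (parent K)
              G–K: parent, skip
visit H (parent –)
visit I (parent –)
No non-parent visited neighbor found — the graph is a forest.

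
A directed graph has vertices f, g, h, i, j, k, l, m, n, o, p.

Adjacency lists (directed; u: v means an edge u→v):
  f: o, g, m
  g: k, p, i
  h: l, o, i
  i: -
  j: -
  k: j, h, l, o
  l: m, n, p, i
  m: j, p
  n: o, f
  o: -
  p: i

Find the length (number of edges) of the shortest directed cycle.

5

For each vertex v, BFS finds the shortest path from v back to v.
The shortest such closed walk is k → l → n → f → g → k, length 5.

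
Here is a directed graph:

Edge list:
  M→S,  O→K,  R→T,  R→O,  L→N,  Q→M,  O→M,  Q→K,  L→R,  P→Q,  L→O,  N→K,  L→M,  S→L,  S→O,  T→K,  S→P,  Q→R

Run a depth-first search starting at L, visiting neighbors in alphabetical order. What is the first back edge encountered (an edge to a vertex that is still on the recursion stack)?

S->L

DFS from L (visiting neighbors in alphabetical order); mark gray on enter, black on exit:
L gray
  M gray
    S gray
      S→L: L is gray → back edge
First back edge: S → L.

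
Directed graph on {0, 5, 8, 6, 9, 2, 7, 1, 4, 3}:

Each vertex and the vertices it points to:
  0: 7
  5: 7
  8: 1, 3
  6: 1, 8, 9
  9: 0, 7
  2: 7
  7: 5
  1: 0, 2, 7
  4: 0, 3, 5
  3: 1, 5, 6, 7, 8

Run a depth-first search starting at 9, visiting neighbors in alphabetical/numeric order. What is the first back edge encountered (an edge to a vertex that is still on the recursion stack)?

5->7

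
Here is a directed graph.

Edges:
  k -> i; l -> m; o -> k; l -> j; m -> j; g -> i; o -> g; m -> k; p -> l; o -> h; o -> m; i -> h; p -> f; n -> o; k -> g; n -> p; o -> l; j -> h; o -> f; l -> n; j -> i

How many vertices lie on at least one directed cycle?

4

A vertex is on a directed cycle iff it belongs to a strongly connected component of size ≥ 2 (or has a self-loop).
The vertices on cycles are {l, n, o, p} — 4 in total.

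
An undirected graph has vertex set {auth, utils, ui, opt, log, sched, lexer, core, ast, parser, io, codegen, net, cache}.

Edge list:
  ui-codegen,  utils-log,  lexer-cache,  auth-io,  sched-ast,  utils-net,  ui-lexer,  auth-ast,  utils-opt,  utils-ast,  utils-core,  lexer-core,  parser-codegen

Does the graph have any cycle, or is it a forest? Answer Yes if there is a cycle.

DFS, tracking each vertex's parent; an edge to a visited non-parent vertex closes a cycle.
Start from net:
visit net (parent –)
  visit utils (parent net)
    utils–net: parent, skip
    visit ast (parent utils)
      visit auth (parent ast)
        auth–ast: parent, skip
        visit io (parent auth)
          io–auth: parent, skip
      visit sched (parent ast)
        sched–ast: parent, skip
      ast–utils: parent, skip
    visit core (parent utils)
      core–utils: parent, skip
      visit lexer (parent core)
        lexer–core: parent, skip
        visit ui (parent lexer)
          visit codegen (parent ui)
            visit parser (parent codegen)
              parser–codegen: parent, skip
            codegen–ui: parent, skip
          ui–lexer: parent, skip
        visit cache (parent lexer)
          cache–lexer: parent, skip
    visit log (parent utils)
      log–utils: parent, skip
    visit opt (parent utils)
      opt–utils: parent, skip
No non-parent visited neighbor found — the graph is a forest.

No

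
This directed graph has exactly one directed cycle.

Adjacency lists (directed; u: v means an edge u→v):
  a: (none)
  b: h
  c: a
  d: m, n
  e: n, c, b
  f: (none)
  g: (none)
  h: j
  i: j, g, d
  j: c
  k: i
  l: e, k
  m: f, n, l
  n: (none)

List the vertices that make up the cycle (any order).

d, i, k, l, m

DFS with gray/black marking from d:
d gray
  m gray
    f gray
    f black
    n gray
    n black
    l gray
      e gray
        e→n: n black — skip
        c gray
          a gray
          a black
        c black
        b gray
          h gray
            j gray
              j→c: c black — skip
            j black
          h black
        b black
      e black
      k gray
        i gray
          i→j: j black — skip
          g gray
          g black
          i→d: d is gray → back edge
Back edge closes the cycle d → m → l → k → i → d; its vertices are {d, i, k, l, m}.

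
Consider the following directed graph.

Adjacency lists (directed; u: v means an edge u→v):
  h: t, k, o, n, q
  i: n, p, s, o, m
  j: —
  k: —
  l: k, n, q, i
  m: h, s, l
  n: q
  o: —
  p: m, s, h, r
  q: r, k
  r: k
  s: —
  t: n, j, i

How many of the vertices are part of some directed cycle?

A vertex is on a directed cycle iff it belongs to a strongly connected component of size ≥ 2 (or has a self-loop).
The vertices on cycles are {h, i, l, m, p, t} — 6 in total.

6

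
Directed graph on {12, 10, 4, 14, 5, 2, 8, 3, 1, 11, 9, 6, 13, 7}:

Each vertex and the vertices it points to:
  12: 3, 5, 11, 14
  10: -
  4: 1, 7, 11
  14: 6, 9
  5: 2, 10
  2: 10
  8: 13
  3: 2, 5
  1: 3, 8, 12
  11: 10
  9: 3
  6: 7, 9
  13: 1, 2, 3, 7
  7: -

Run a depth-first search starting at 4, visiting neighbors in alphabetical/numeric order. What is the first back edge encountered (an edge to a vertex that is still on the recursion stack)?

13->1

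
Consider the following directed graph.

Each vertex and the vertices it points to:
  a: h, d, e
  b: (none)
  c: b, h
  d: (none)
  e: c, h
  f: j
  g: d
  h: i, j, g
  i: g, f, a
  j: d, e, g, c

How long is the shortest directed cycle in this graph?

For each vertex v, BFS finds the shortest path from v back to v.
The shortest such closed walk is i → a → h → i, length 3.

3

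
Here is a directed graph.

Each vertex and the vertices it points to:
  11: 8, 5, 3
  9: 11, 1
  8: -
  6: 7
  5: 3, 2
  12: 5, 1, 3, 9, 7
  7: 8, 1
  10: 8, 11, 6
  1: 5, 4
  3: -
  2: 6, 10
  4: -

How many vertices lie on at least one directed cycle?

7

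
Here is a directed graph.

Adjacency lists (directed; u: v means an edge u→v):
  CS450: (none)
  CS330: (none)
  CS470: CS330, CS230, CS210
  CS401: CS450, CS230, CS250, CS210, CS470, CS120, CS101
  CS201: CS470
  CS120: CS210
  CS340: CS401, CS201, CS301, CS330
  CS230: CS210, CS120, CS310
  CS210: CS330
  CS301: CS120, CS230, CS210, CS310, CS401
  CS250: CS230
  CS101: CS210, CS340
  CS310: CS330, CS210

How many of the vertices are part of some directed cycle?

4

A vertex is on a directed cycle iff it belongs to a strongly connected component of size ≥ 2 (or has a self-loop).
The vertices on cycles are {CS101, CS301, CS340, CS401} — 4 in total.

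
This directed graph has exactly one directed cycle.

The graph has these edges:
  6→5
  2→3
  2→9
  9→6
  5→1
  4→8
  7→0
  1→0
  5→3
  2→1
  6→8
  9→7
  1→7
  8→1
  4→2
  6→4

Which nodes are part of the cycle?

2, 4, 6, 9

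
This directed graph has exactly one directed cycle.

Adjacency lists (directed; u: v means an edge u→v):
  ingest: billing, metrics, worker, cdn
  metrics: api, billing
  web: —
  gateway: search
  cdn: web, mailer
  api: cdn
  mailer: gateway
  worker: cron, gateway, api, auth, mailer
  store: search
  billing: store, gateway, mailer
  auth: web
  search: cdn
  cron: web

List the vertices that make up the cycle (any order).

DFS with gray/black marking from mailer:
mailer gray
  gateway gray
    search gray
      cdn gray
        web gray
        web black
        cdn→mailer: mailer is gray → back edge
Back edge closes the cycle mailer → gateway → search → cdn → mailer; its vertices are {cdn, mailer, search, gateway}.

cdn, mailer, search, gateway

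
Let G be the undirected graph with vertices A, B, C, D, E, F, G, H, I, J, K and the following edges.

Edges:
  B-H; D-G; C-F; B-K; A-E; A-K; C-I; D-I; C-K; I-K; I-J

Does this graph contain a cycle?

DFS, tracking each vertex's parent; an edge to a visited non-parent vertex closes a cycle.
Start from I:
visit I (parent –)
  visit D (parent I)
    visit G (parent D)
      G–D: parent, skip
    D–I: parent, skip
  visit J (parent I)
    J–I: parent, skip
  visit K (parent I)
    visit A (parent K)
      A–K: parent, skip
      visit E (parent A)
        E–A: parent, skip
    visit B (parent K)
      visit H (parent B)
        H–B: parent, skip
      B–K: parent, skip
    visit C (parent K)
      C–I: I visited and ≠ parent → cycle
Cycle: I – K – C – I.

Yes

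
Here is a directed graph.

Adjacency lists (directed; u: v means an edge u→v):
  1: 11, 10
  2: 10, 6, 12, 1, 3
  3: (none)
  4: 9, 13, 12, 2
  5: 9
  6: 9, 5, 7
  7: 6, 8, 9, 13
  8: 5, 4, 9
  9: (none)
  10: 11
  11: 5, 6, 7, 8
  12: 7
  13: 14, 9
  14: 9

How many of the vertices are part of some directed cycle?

9

A vertex is on a directed cycle iff it belongs to a strongly connected component of size ≥ 2 (or has a self-loop).
The vertices on cycles are {1, 2, 4, 6, 7, 8, 10, 11, 12} — 9 in total.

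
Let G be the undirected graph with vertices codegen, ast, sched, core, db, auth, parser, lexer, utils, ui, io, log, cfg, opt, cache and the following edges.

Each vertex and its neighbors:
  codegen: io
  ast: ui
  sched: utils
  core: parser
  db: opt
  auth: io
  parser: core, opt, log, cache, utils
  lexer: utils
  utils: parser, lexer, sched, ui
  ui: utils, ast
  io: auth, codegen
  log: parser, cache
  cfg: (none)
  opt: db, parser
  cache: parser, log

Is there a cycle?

DFS, tracking each vertex's parent; an edge to a visited non-parent vertex closes a cycle.
Start from opt:
visit opt (parent –)
  visit db (parent opt)
    db–opt: parent, skip
  visit parser (parent opt)
    visit core (parent parser)
      core–parser: parent, skip
    parser–opt: parent, skip
    visit log (parent parser)
      log–parser: parent, skip
      visit cache (parent log)
        cache–parser: parser visited and ≠ parent → cycle
Cycle: parser – log – cache – parser.

Yes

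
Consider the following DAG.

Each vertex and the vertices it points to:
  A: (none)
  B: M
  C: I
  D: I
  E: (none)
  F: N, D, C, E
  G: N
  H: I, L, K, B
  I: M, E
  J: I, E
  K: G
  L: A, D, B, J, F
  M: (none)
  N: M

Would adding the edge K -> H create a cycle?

Adding K→H creates a cycle iff H can already reach K.
Path from H: H → K.
So H → … → K → H is a cycle.

Yes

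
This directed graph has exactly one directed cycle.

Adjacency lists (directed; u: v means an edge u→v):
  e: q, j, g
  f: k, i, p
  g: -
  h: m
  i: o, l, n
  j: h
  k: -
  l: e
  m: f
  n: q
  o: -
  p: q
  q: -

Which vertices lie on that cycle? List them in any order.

DFS with gray/black marking from h:
h gray
  m gray
    f gray
      k gray
      k black
      i gray
        o gray
        o black
        l gray
          e gray
            q gray
            q black
            j gray
              j→h: h is gray → back edge
Back edge closes the cycle h → m → f → i → l → e → j → h; its vertices are {e, f, h, i, j, l, m}.

e, f, h, i, j, l, m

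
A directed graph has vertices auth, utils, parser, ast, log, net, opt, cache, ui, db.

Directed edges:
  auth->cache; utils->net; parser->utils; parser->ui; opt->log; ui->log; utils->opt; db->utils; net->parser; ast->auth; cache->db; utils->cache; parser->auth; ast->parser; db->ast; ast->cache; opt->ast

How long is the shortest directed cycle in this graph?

For each vertex v, BFS finds the shortest path from v back to v.
The shortest such closed walk is db → utils → cache → db, length 3.

3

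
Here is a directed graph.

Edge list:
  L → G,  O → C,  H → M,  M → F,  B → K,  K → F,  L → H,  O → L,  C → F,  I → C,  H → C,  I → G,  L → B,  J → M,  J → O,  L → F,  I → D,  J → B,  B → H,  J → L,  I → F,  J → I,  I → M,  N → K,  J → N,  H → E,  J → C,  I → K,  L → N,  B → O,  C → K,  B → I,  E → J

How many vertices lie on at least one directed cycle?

A vertex is on a directed cycle iff it belongs to a strongly connected component of size ≥ 2 (or has a self-loop).
The vertices on cycles are {B, E, H, J, L, O} — 6 in total.

6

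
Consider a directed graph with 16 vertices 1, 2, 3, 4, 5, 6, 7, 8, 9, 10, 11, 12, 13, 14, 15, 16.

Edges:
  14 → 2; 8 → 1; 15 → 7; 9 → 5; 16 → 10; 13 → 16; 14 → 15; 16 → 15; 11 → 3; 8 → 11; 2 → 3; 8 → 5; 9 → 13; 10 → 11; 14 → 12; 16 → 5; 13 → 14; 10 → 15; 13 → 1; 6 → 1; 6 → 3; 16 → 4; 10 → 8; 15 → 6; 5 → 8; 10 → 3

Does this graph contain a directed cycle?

Yes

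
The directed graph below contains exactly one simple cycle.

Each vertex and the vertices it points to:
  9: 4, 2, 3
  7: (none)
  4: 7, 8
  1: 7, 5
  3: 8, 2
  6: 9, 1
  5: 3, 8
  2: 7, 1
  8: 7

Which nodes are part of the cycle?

1, 2, 3, 5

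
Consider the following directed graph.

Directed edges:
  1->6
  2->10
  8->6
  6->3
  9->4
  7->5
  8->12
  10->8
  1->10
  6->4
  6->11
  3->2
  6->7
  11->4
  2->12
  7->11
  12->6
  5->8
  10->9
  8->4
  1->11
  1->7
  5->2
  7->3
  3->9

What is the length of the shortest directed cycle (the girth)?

4

For each vertex v, BFS finds the shortest path from v back to v.
The shortest such closed walk is 7 → 5 → 8 → 6 → 7, length 4.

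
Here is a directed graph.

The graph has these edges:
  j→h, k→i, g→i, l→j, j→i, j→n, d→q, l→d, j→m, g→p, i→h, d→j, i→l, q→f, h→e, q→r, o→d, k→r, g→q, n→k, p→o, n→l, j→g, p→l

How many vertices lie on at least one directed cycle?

A vertex is on a directed cycle iff it belongs to a strongly connected component of size ≥ 2 (or has a self-loop).
The vertices on cycles are {d, g, i, j, k, l, n, o, p} — 9 in total.

9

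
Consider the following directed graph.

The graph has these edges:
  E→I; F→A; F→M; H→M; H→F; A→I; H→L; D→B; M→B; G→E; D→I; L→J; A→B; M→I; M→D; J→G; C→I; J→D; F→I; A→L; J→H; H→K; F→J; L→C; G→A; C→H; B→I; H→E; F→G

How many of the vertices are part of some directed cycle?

7

A vertex is on a directed cycle iff it belongs to a strongly connected component of size ≥ 2 (or has a self-loop).
The vertices on cycles are {A, C, F, G, H, J, L} — 7 in total.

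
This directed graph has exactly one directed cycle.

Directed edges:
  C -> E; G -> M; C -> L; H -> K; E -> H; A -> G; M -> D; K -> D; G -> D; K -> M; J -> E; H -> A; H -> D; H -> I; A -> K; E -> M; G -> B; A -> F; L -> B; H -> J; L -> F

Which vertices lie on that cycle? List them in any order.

DFS with gray/black marking from E:
E gray
  H gray
    A gray
      G gray
        B gray
        B black
        M gray
          D gray
          D black
        M black
        G→D: D black — skip
      G black
      K gray
        K→D: D black — skip
        K→M: M black — skip
      K black
      F gray
      F black
    A black
    H→K: K black — skip
    J gray
      J→E: E is gray → back edge
Back edge closes the cycle E → H → J → E; its vertices are {E, H, J}.

E, H, J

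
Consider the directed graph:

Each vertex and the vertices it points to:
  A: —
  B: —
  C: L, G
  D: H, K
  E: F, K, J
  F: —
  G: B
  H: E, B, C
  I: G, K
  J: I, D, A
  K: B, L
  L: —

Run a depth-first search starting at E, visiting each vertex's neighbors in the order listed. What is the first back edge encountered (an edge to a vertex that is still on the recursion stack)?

DFS from E (visiting each vertex's neighbors in the order listed); mark gray on enter, black on exit:
E gray
  F gray
  F black
  K gray
    B gray
    B black
    L gray
    L black
  K black
  J gray
    I gray
      G gray
        G→B: B black — skip
      G black
      I→K: K black — skip
    I black
    D gray
      H gray
        H→E: E is gray → back edge
First back edge: H → E.

H->E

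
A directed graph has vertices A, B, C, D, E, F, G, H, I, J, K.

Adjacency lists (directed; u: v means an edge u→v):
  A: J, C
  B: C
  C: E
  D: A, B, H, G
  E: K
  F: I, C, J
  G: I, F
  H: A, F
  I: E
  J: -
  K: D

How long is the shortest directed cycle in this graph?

For each vertex v, BFS finds the shortest path from v back to v.
The shortest such closed walk is K → D → A → C → E → K, length 5.

5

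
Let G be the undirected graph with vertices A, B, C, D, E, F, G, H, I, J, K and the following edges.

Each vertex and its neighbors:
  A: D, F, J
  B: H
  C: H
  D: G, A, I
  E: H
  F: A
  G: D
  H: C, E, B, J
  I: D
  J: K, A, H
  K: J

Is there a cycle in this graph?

No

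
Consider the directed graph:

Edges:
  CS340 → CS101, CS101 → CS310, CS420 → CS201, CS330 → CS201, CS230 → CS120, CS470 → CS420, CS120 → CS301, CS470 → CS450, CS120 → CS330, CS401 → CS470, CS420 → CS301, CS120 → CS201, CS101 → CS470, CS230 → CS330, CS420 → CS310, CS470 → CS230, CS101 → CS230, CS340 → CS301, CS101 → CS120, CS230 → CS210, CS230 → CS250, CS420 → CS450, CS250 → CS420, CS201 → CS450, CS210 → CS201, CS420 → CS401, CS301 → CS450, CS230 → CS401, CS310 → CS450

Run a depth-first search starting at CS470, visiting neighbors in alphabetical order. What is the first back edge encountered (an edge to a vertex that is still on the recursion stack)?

DFS from CS470 (visiting neighbors in alphabetical order); mark gray on enter, black on exit:
CS470 gray
  CS230 gray
    CS120 gray
      CS201 gray
        CS450 gray
        CS450 black
      CS201 black
      CS301 gray
        CS301→CS450: CS450 black — skip
      CS301 black
      CS330 gray
        CS330→CS201: CS201 black — skip
      CS330 black
    CS120 black
    CS210 gray
      CS210→CS201: CS201 black — skip
    CS210 black
    CS250 gray
      CS420 gray
        CS420→CS201: CS201 black — skip
        CS420→CS301: CS301 black — skip
        CS310 gray
          CS310→CS450: CS450 black — skip
        CS310 black
        CS401 gray
          CS401→CS470: CS470 is gray → back edge
First back edge: CS401 → CS470.

CS401->CS470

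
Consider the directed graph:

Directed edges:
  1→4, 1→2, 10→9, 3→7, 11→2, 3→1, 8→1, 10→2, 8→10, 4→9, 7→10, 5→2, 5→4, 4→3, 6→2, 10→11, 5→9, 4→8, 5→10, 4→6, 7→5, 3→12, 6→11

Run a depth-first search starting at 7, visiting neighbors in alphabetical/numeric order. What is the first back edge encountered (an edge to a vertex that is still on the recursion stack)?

1->4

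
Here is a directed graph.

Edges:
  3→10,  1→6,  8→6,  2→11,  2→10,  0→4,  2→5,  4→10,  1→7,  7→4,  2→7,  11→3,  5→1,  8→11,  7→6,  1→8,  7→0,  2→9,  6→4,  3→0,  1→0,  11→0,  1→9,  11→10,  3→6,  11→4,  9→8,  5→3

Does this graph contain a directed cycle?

DFS with white/gray/black marking, starting from 0:
0 gray
  4 gray
    10 gray
    10 black
  4 black
0 black
1 gray
  7 gray
    6 gray
      6→4: 4 black — skip
    6 black
    7→4: 4 black — skip
    7→0: 0 black — skip
  7 black
  1→0: 0 black — skip
  8 gray
    11 gray
      11→10: 10 black — skip
      11→4: 4 black — skip
      3 gray
        3→6: 6 black — skip
        3→10: 10 black — skip
        3→0: 0 black — skip
      3 black
      11→0: 0 black — skip
    11 black
    8→6: 6 black — skip
  8 black
  9 gray
    9→8: 8 black — skip
  9 black
  1→6: 6 black — skip
1 black
5 gray
  5→1: 1 black — skip
  5→3: 3 black — skip
5 black
2 gray
  2→11: 11 black — skip
  2→5: 5 black — skip
  2→9: 9 black — skip
  2→7: 7 black — skip
  2→10: 10 black — skip
2 black
Every edge goes to a white or black vertex — no back edge, so the graph is acyclic.

No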